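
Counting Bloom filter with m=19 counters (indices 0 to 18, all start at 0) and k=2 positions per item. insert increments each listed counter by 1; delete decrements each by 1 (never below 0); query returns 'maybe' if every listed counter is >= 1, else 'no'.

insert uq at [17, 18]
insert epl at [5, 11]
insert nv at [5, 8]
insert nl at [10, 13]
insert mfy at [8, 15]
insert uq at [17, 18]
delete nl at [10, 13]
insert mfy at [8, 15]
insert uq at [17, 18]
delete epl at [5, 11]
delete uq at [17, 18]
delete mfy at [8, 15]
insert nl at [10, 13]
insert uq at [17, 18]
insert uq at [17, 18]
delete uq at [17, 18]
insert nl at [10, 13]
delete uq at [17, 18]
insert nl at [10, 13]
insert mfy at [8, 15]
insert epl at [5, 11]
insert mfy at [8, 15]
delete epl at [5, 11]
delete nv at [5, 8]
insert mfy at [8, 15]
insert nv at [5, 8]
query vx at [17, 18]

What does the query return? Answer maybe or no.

Step 1: insert uq at [17, 18] -> counters=[0,0,0,0,0,0,0,0,0,0,0,0,0,0,0,0,0,1,1]
Step 2: insert epl at [5, 11] -> counters=[0,0,0,0,0,1,0,0,0,0,0,1,0,0,0,0,0,1,1]
Step 3: insert nv at [5, 8] -> counters=[0,0,0,0,0,2,0,0,1,0,0,1,0,0,0,0,0,1,1]
Step 4: insert nl at [10, 13] -> counters=[0,0,0,0,0,2,0,0,1,0,1,1,0,1,0,0,0,1,1]
Step 5: insert mfy at [8, 15] -> counters=[0,0,0,0,0,2,0,0,2,0,1,1,0,1,0,1,0,1,1]
Step 6: insert uq at [17, 18] -> counters=[0,0,0,0,0,2,0,0,2,0,1,1,0,1,0,1,0,2,2]
Step 7: delete nl at [10, 13] -> counters=[0,0,0,0,0,2,0,0,2,0,0,1,0,0,0,1,0,2,2]
Step 8: insert mfy at [8, 15] -> counters=[0,0,0,0,0,2,0,0,3,0,0,1,0,0,0,2,0,2,2]
Step 9: insert uq at [17, 18] -> counters=[0,0,0,0,0,2,0,0,3,0,0,1,0,0,0,2,0,3,3]
Step 10: delete epl at [5, 11] -> counters=[0,0,0,0,0,1,0,0,3,0,0,0,0,0,0,2,0,3,3]
Step 11: delete uq at [17, 18] -> counters=[0,0,0,0,0,1,0,0,3,0,0,0,0,0,0,2,0,2,2]
Step 12: delete mfy at [8, 15] -> counters=[0,0,0,0,0,1,0,0,2,0,0,0,0,0,0,1,0,2,2]
Step 13: insert nl at [10, 13] -> counters=[0,0,0,0,0,1,0,0,2,0,1,0,0,1,0,1,0,2,2]
Step 14: insert uq at [17, 18] -> counters=[0,0,0,0,0,1,0,0,2,0,1,0,0,1,0,1,0,3,3]
Step 15: insert uq at [17, 18] -> counters=[0,0,0,0,0,1,0,0,2,0,1,0,0,1,0,1,0,4,4]
Step 16: delete uq at [17, 18] -> counters=[0,0,0,0,0,1,0,0,2,0,1,0,0,1,0,1,0,3,3]
Step 17: insert nl at [10, 13] -> counters=[0,0,0,0,0,1,0,0,2,0,2,0,0,2,0,1,0,3,3]
Step 18: delete uq at [17, 18] -> counters=[0,0,0,0,0,1,0,0,2,0,2,0,0,2,0,1,0,2,2]
Step 19: insert nl at [10, 13] -> counters=[0,0,0,0,0,1,0,0,2,0,3,0,0,3,0,1,0,2,2]
Step 20: insert mfy at [8, 15] -> counters=[0,0,0,0,0,1,0,0,3,0,3,0,0,3,0,2,0,2,2]
Step 21: insert epl at [5, 11] -> counters=[0,0,0,0,0,2,0,0,3,0,3,1,0,3,0,2,0,2,2]
Step 22: insert mfy at [8, 15] -> counters=[0,0,0,0,0,2,0,0,4,0,3,1,0,3,0,3,0,2,2]
Step 23: delete epl at [5, 11] -> counters=[0,0,0,0,0,1,0,0,4,0,3,0,0,3,0,3,0,2,2]
Step 24: delete nv at [5, 8] -> counters=[0,0,0,0,0,0,0,0,3,0,3,0,0,3,0,3,0,2,2]
Step 25: insert mfy at [8, 15] -> counters=[0,0,0,0,0,0,0,0,4,0,3,0,0,3,0,4,0,2,2]
Step 26: insert nv at [5, 8] -> counters=[0,0,0,0,0,1,0,0,5,0,3,0,0,3,0,4,0,2,2]
Query vx: check counters[17]=2 counters[18]=2 -> maybe

Answer: maybe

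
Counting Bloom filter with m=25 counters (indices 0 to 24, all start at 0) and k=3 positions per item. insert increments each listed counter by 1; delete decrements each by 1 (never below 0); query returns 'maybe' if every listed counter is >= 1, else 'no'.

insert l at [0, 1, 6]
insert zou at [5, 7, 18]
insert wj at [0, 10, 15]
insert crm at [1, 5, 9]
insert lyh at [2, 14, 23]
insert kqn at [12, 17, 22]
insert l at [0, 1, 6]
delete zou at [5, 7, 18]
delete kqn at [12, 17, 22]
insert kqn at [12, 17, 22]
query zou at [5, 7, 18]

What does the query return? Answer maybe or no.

Answer: no

Derivation:
Step 1: insert l at [0, 1, 6] -> counters=[1,1,0,0,0,0,1,0,0,0,0,0,0,0,0,0,0,0,0,0,0,0,0,0,0]
Step 2: insert zou at [5, 7, 18] -> counters=[1,1,0,0,0,1,1,1,0,0,0,0,0,0,0,0,0,0,1,0,0,0,0,0,0]
Step 3: insert wj at [0, 10, 15] -> counters=[2,1,0,0,0,1,1,1,0,0,1,0,0,0,0,1,0,0,1,0,0,0,0,0,0]
Step 4: insert crm at [1, 5, 9] -> counters=[2,2,0,0,0,2,1,1,0,1,1,0,0,0,0,1,0,0,1,0,0,0,0,0,0]
Step 5: insert lyh at [2, 14, 23] -> counters=[2,2,1,0,0,2,1,1,0,1,1,0,0,0,1,1,0,0,1,0,0,0,0,1,0]
Step 6: insert kqn at [12, 17, 22] -> counters=[2,2,1,0,0,2,1,1,0,1,1,0,1,0,1,1,0,1,1,0,0,0,1,1,0]
Step 7: insert l at [0, 1, 6] -> counters=[3,3,1,0,0,2,2,1,0,1,1,0,1,0,1,1,0,1,1,0,0,0,1,1,0]
Step 8: delete zou at [5, 7, 18] -> counters=[3,3,1,0,0,1,2,0,0,1,1,0,1,0,1,1,0,1,0,0,0,0,1,1,0]
Step 9: delete kqn at [12, 17, 22] -> counters=[3,3,1,0,0,1,2,0,0,1,1,0,0,0,1,1,0,0,0,0,0,0,0,1,0]
Step 10: insert kqn at [12, 17, 22] -> counters=[3,3,1,0,0,1,2,0,0,1,1,0,1,0,1,1,0,1,0,0,0,0,1,1,0]
Query zou: check counters[5]=1 counters[7]=0 counters[18]=0 -> no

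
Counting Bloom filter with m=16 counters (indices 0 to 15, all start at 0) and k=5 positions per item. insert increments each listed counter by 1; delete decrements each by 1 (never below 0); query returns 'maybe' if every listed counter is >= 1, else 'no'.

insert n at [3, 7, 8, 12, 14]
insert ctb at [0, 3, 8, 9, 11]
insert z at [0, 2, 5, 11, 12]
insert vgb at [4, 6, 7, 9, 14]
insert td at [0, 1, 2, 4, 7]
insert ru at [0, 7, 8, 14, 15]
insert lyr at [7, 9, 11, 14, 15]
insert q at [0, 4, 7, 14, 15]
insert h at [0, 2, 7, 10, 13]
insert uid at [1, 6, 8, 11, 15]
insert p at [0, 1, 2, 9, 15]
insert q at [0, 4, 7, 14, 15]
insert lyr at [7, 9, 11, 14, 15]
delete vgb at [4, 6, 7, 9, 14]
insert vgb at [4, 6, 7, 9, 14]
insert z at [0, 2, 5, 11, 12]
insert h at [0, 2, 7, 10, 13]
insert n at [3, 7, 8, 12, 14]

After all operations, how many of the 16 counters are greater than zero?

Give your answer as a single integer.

Answer: 16

Derivation:
Step 1: insert n at [3, 7, 8, 12, 14] -> counters=[0,0,0,1,0,0,0,1,1,0,0,0,1,0,1,0]
Step 2: insert ctb at [0, 3, 8, 9, 11] -> counters=[1,0,0,2,0,0,0,1,2,1,0,1,1,0,1,0]
Step 3: insert z at [0, 2, 5, 11, 12] -> counters=[2,0,1,2,0,1,0,1,2,1,0,2,2,0,1,0]
Step 4: insert vgb at [4, 6, 7, 9, 14] -> counters=[2,0,1,2,1,1,1,2,2,2,0,2,2,0,2,0]
Step 5: insert td at [0, 1, 2, 4, 7] -> counters=[3,1,2,2,2,1,1,3,2,2,0,2,2,0,2,0]
Step 6: insert ru at [0, 7, 8, 14, 15] -> counters=[4,1,2,2,2,1,1,4,3,2,0,2,2,0,3,1]
Step 7: insert lyr at [7, 9, 11, 14, 15] -> counters=[4,1,2,2,2,1,1,5,3,3,0,3,2,0,4,2]
Step 8: insert q at [0, 4, 7, 14, 15] -> counters=[5,1,2,2,3,1,1,6,3,3,0,3,2,0,5,3]
Step 9: insert h at [0, 2, 7, 10, 13] -> counters=[6,1,3,2,3,1,1,7,3,3,1,3,2,1,5,3]
Step 10: insert uid at [1, 6, 8, 11, 15] -> counters=[6,2,3,2,3,1,2,7,4,3,1,4,2,1,5,4]
Step 11: insert p at [0, 1, 2, 9, 15] -> counters=[7,3,4,2,3,1,2,7,4,4,1,4,2,1,5,5]
Step 12: insert q at [0, 4, 7, 14, 15] -> counters=[8,3,4,2,4,1,2,8,4,4,1,4,2,1,6,6]
Step 13: insert lyr at [7, 9, 11, 14, 15] -> counters=[8,3,4,2,4,1,2,9,4,5,1,5,2,1,7,7]
Step 14: delete vgb at [4, 6, 7, 9, 14] -> counters=[8,3,4,2,3,1,1,8,4,4,1,5,2,1,6,7]
Step 15: insert vgb at [4, 6, 7, 9, 14] -> counters=[8,3,4,2,4,1,2,9,4,5,1,5,2,1,7,7]
Step 16: insert z at [0, 2, 5, 11, 12] -> counters=[9,3,5,2,4,2,2,9,4,5,1,6,3,1,7,7]
Step 17: insert h at [0, 2, 7, 10, 13] -> counters=[10,3,6,2,4,2,2,10,4,5,2,6,3,2,7,7]
Step 18: insert n at [3, 7, 8, 12, 14] -> counters=[10,3,6,3,4,2,2,11,5,5,2,6,4,2,8,7]
Final counters=[10,3,6,3,4,2,2,11,5,5,2,6,4,2,8,7] -> 16 nonzero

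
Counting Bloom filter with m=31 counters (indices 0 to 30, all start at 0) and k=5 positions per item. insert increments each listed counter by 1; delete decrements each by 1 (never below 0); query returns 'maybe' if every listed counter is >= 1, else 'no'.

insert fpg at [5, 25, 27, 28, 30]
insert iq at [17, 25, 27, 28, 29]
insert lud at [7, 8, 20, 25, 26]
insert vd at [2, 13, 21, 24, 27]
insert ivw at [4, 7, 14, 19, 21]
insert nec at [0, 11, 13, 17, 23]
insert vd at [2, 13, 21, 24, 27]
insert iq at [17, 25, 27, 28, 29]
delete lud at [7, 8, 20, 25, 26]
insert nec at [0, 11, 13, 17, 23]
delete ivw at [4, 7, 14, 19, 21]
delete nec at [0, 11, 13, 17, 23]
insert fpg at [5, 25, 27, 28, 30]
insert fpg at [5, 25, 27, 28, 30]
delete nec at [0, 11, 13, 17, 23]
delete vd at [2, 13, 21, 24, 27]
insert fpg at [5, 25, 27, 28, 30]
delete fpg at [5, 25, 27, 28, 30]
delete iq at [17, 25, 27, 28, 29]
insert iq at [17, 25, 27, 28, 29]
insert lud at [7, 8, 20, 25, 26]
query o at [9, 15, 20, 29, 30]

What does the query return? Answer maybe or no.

Step 1: insert fpg at [5, 25, 27, 28, 30] -> counters=[0,0,0,0,0,1,0,0,0,0,0,0,0,0,0,0,0,0,0,0,0,0,0,0,0,1,0,1,1,0,1]
Step 2: insert iq at [17, 25, 27, 28, 29] -> counters=[0,0,0,0,0,1,0,0,0,0,0,0,0,0,0,0,0,1,0,0,0,0,0,0,0,2,0,2,2,1,1]
Step 3: insert lud at [7, 8, 20, 25, 26] -> counters=[0,0,0,0,0,1,0,1,1,0,0,0,0,0,0,0,0,1,0,0,1,0,0,0,0,3,1,2,2,1,1]
Step 4: insert vd at [2, 13, 21, 24, 27] -> counters=[0,0,1,0,0,1,0,1,1,0,0,0,0,1,0,0,0,1,0,0,1,1,0,0,1,3,1,3,2,1,1]
Step 5: insert ivw at [4, 7, 14, 19, 21] -> counters=[0,0,1,0,1,1,0,2,1,0,0,0,0,1,1,0,0,1,0,1,1,2,0,0,1,3,1,3,2,1,1]
Step 6: insert nec at [0, 11, 13, 17, 23] -> counters=[1,0,1,0,1,1,0,2,1,0,0,1,0,2,1,0,0,2,0,1,1,2,0,1,1,3,1,3,2,1,1]
Step 7: insert vd at [2, 13, 21, 24, 27] -> counters=[1,0,2,0,1,1,0,2,1,0,0,1,0,3,1,0,0,2,0,1,1,3,0,1,2,3,1,4,2,1,1]
Step 8: insert iq at [17, 25, 27, 28, 29] -> counters=[1,0,2,0,1,1,0,2,1,0,0,1,0,3,1,0,0,3,0,1,1,3,0,1,2,4,1,5,3,2,1]
Step 9: delete lud at [7, 8, 20, 25, 26] -> counters=[1,0,2,0,1,1,0,1,0,0,0,1,0,3,1,0,0,3,0,1,0,3,0,1,2,3,0,5,3,2,1]
Step 10: insert nec at [0, 11, 13, 17, 23] -> counters=[2,0,2,0,1,1,0,1,0,0,0,2,0,4,1,0,0,4,0,1,0,3,0,2,2,3,0,5,3,2,1]
Step 11: delete ivw at [4, 7, 14, 19, 21] -> counters=[2,0,2,0,0,1,0,0,0,0,0,2,0,4,0,0,0,4,0,0,0,2,0,2,2,3,0,5,3,2,1]
Step 12: delete nec at [0, 11, 13, 17, 23] -> counters=[1,0,2,0,0,1,0,0,0,0,0,1,0,3,0,0,0,3,0,0,0,2,0,1,2,3,0,5,3,2,1]
Step 13: insert fpg at [5, 25, 27, 28, 30] -> counters=[1,0,2,0,0,2,0,0,0,0,0,1,0,3,0,0,0,3,0,0,0,2,0,1,2,4,0,6,4,2,2]
Step 14: insert fpg at [5, 25, 27, 28, 30] -> counters=[1,0,2,0,0,3,0,0,0,0,0,1,0,3,0,0,0,3,0,0,0,2,0,1,2,5,0,7,5,2,3]
Step 15: delete nec at [0, 11, 13, 17, 23] -> counters=[0,0,2,0,0,3,0,0,0,0,0,0,0,2,0,0,0,2,0,0,0,2,0,0,2,5,0,7,5,2,3]
Step 16: delete vd at [2, 13, 21, 24, 27] -> counters=[0,0,1,0,0,3,0,0,0,0,0,0,0,1,0,0,0,2,0,0,0,1,0,0,1,5,0,6,5,2,3]
Step 17: insert fpg at [5, 25, 27, 28, 30] -> counters=[0,0,1,0,0,4,0,0,0,0,0,0,0,1,0,0,0,2,0,0,0,1,0,0,1,6,0,7,6,2,4]
Step 18: delete fpg at [5, 25, 27, 28, 30] -> counters=[0,0,1,0,0,3,0,0,0,0,0,0,0,1,0,0,0,2,0,0,0,1,0,0,1,5,0,6,5,2,3]
Step 19: delete iq at [17, 25, 27, 28, 29] -> counters=[0,0,1,0,0,3,0,0,0,0,0,0,0,1,0,0,0,1,0,0,0,1,0,0,1,4,0,5,4,1,3]
Step 20: insert iq at [17, 25, 27, 28, 29] -> counters=[0,0,1,0,0,3,0,0,0,0,0,0,0,1,0,0,0,2,0,0,0,1,0,0,1,5,0,6,5,2,3]
Step 21: insert lud at [7, 8, 20, 25, 26] -> counters=[0,0,1,0,0,3,0,1,1,0,0,0,0,1,0,0,0,2,0,0,1,1,0,0,1,6,1,6,5,2,3]
Query o: check counters[9]=0 counters[15]=0 counters[20]=1 counters[29]=2 counters[30]=3 -> no

Answer: no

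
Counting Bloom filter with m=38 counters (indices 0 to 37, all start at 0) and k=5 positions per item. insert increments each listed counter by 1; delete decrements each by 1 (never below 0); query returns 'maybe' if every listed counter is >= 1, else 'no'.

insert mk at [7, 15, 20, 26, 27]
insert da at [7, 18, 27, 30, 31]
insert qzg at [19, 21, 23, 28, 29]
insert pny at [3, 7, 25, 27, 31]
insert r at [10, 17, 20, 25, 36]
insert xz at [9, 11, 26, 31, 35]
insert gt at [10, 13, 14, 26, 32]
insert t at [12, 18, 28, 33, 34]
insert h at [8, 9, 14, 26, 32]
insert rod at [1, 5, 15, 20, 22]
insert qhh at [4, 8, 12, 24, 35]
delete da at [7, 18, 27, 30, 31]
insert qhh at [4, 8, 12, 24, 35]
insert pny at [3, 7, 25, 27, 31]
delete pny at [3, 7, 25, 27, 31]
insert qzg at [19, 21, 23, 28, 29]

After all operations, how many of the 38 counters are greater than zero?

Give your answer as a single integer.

Answer: 32

Derivation:
Step 1: insert mk at [7, 15, 20, 26, 27] -> counters=[0,0,0,0,0,0,0,1,0,0,0,0,0,0,0,1,0,0,0,0,1,0,0,0,0,0,1,1,0,0,0,0,0,0,0,0,0,0]
Step 2: insert da at [7, 18, 27, 30, 31] -> counters=[0,0,0,0,0,0,0,2,0,0,0,0,0,0,0,1,0,0,1,0,1,0,0,0,0,0,1,2,0,0,1,1,0,0,0,0,0,0]
Step 3: insert qzg at [19, 21, 23, 28, 29] -> counters=[0,0,0,0,0,0,0,2,0,0,0,0,0,0,0,1,0,0,1,1,1,1,0,1,0,0,1,2,1,1,1,1,0,0,0,0,0,0]
Step 4: insert pny at [3, 7, 25, 27, 31] -> counters=[0,0,0,1,0,0,0,3,0,0,0,0,0,0,0,1,0,0,1,1,1,1,0,1,0,1,1,3,1,1,1,2,0,0,0,0,0,0]
Step 5: insert r at [10, 17, 20, 25, 36] -> counters=[0,0,0,1,0,0,0,3,0,0,1,0,0,0,0,1,0,1,1,1,2,1,0,1,0,2,1,3,1,1,1,2,0,0,0,0,1,0]
Step 6: insert xz at [9, 11, 26, 31, 35] -> counters=[0,0,0,1,0,0,0,3,0,1,1,1,0,0,0,1,0,1,1,1,2,1,0,1,0,2,2,3,1,1,1,3,0,0,0,1,1,0]
Step 7: insert gt at [10, 13, 14, 26, 32] -> counters=[0,0,0,1,0,0,0,3,0,1,2,1,0,1,1,1,0,1,1,1,2,1,0,1,0,2,3,3,1,1,1,3,1,0,0,1,1,0]
Step 8: insert t at [12, 18, 28, 33, 34] -> counters=[0,0,0,1,0,0,0,3,0,1,2,1,1,1,1,1,0,1,2,1,2,1,0,1,0,2,3,3,2,1,1,3,1,1,1,1,1,0]
Step 9: insert h at [8, 9, 14, 26, 32] -> counters=[0,0,0,1,0,0,0,3,1,2,2,1,1,1,2,1,0,1,2,1,2,1,0,1,0,2,4,3,2,1,1,3,2,1,1,1,1,0]
Step 10: insert rod at [1, 5, 15, 20, 22] -> counters=[0,1,0,1,0,1,0,3,1,2,2,1,1,1,2,2,0,1,2,1,3,1,1,1,0,2,4,3,2,1,1,3,2,1,1,1,1,0]
Step 11: insert qhh at [4, 8, 12, 24, 35] -> counters=[0,1,0,1,1,1,0,3,2,2,2,1,2,1,2,2,0,1,2,1,3,1,1,1,1,2,4,3,2,1,1,3,2,1,1,2,1,0]
Step 12: delete da at [7, 18, 27, 30, 31] -> counters=[0,1,0,1,1,1,0,2,2,2,2,1,2,1,2,2,0,1,1,1,3,1,1,1,1,2,4,2,2,1,0,2,2,1,1,2,1,0]
Step 13: insert qhh at [4, 8, 12, 24, 35] -> counters=[0,1,0,1,2,1,0,2,3,2,2,1,3,1,2,2,0,1,1,1,3,1,1,1,2,2,4,2,2,1,0,2,2,1,1,3,1,0]
Step 14: insert pny at [3, 7, 25, 27, 31] -> counters=[0,1,0,2,2,1,0,3,3,2,2,1,3,1,2,2,0,1,1,1,3,1,1,1,2,3,4,3,2,1,0,3,2,1,1,3,1,0]
Step 15: delete pny at [3, 7, 25, 27, 31] -> counters=[0,1,0,1,2,1,0,2,3,2,2,1,3,1,2,2,0,1,1,1,3,1,1,1,2,2,4,2,2,1,0,2,2,1,1,3,1,0]
Step 16: insert qzg at [19, 21, 23, 28, 29] -> counters=[0,1,0,1,2,1,0,2,3,2,2,1,3,1,2,2,0,1,1,2,3,2,1,2,2,2,4,2,3,2,0,2,2,1,1,3,1,0]
Final counters=[0,1,0,1,2,1,0,2,3,2,2,1,3,1,2,2,0,1,1,2,3,2,1,2,2,2,4,2,3,2,0,2,2,1,1,3,1,0] -> 32 nonzero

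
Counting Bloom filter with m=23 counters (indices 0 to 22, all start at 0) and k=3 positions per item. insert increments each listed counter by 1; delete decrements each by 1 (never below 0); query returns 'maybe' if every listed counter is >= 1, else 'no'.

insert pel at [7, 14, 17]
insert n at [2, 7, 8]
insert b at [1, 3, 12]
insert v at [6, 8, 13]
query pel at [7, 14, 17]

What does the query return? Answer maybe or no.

Step 1: insert pel at [7, 14, 17] -> counters=[0,0,0,0,0,0,0,1,0,0,0,0,0,0,1,0,0,1,0,0,0,0,0]
Step 2: insert n at [2, 7, 8] -> counters=[0,0,1,0,0,0,0,2,1,0,0,0,0,0,1,0,0,1,0,0,0,0,0]
Step 3: insert b at [1, 3, 12] -> counters=[0,1,1,1,0,0,0,2,1,0,0,0,1,0,1,0,0,1,0,0,0,0,0]
Step 4: insert v at [6, 8, 13] -> counters=[0,1,1,1,0,0,1,2,2,0,0,0,1,1,1,0,0,1,0,0,0,0,0]
Query pel: check counters[7]=2 counters[14]=1 counters[17]=1 -> maybe

Answer: maybe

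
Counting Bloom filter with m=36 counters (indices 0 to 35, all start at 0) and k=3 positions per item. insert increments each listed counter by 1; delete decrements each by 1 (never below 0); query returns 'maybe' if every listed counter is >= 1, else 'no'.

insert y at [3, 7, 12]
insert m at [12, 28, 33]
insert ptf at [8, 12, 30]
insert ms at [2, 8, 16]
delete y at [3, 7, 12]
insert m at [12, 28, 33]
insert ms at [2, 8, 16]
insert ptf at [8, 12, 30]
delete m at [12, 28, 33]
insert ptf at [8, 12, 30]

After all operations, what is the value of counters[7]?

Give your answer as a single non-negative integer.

Answer: 0

Derivation:
Step 1: insert y at [3, 7, 12] -> counters=[0,0,0,1,0,0,0,1,0,0,0,0,1,0,0,0,0,0,0,0,0,0,0,0,0,0,0,0,0,0,0,0,0,0,0,0]
Step 2: insert m at [12, 28, 33] -> counters=[0,0,0,1,0,0,0,1,0,0,0,0,2,0,0,0,0,0,0,0,0,0,0,0,0,0,0,0,1,0,0,0,0,1,0,0]
Step 3: insert ptf at [8, 12, 30] -> counters=[0,0,0,1,0,0,0,1,1,0,0,0,3,0,0,0,0,0,0,0,0,0,0,0,0,0,0,0,1,0,1,0,0,1,0,0]
Step 4: insert ms at [2, 8, 16] -> counters=[0,0,1,1,0,0,0,1,2,0,0,0,3,0,0,0,1,0,0,0,0,0,0,0,0,0,0,0,1,0,1,0,0,1,0,0]
Step 5: delete y at [3, 7, 12] -> counters=[0,0,1,0,0,0,0,0,2,0,0,0,2,0,0,0,1,0,0,0,0,0,0,0,0,0,0,0,1,0,1,0,0,1,0,0]
Step 6: insert m at [12, 28, 33] -> counters=[0,0,1,0,0,0,0,0,2,0,0,0,3,0,0,0,1,0,0,0,0,0,0,0,0,0,0,0,2,0,1,0,0,2,0,0]
Step 7: insert ms at [2, 8, 16] -> counters=[0,0,2,0,0,0,0,0,3,0,0,0,3,0,0,0,2,0,0,0,0,0,0,0,0,0,0,0,2,0,1,0,0,2,0,0]
Step 8: insert ptf at [8, 12, 30] -> counters=[0,0,2,0,0,0,0,0,4,0,0,0,4,0,0,0,2,0,0,0,0,0,0,0,0,0,0,0,2,0,2,0,0,2,0,0]
Step 9: delete m at [12, 28, 33] -> counters=[0,0,2,0,0,0,0,0,4,0,0,0,3,0,0,0,2,0,0,0,0,0,0,0,0,0,0,0,1,0,2,0,0,1,0,0]
Step 10: insert ptf at [8, 12, 30] -> counters=[0,0,2,0,0,0,0,0,5,0,0,0,4,0,0,0,2,0,0,0,0,0,0,0,0,0,0,0,1,0,3,0,0,1,0,0]
Final counters=[0,0,2,0,0,0,0,0,5,0,0,0,4,0,0,0,2,0,0,0,0,0,0,0,0,0,0,0,1,0,3,0,0,1,0,0] -> counters[7]=0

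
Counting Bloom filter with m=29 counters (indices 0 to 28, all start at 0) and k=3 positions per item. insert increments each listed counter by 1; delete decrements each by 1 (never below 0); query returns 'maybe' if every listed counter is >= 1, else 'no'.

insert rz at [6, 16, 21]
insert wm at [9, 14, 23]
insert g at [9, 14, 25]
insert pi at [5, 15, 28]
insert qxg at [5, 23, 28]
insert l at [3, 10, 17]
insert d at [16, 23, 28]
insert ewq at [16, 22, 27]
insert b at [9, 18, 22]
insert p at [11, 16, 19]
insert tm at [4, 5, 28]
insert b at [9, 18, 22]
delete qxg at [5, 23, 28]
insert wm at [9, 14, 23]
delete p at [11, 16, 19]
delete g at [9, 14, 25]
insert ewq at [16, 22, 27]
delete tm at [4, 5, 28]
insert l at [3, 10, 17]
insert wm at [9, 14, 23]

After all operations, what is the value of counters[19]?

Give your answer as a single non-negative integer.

Answer: 0

Derivation:
Step 1: insert rz at [6, 16, 21] -> counters=[0,0,0,0,0,0,1,0,0,0,0,0,0,0,0,0,1,0,0,0,0,1,0,0,0,0,0,0,0]
Step 2: insert wm at [9, 14, 23] -> counters=[0,0,0,0,0,0,1,0,0,1,0,0,0,0,1,0,1,0,0,0,0,1,0,1,0,0,0,0,0]
Step 3: insert g at [9, 14, 25] -> counters=[0,0,0,0,0,0,1,0,0,2,0,0,0,0,2,0,1,0,0,0,0,1,0,1,0,1,0,0,0]
Step 4: insert pi at [5, 15, 28] -> counters=[0,0,0,0,0,1,1,0,0,2,0,0,0,0,2,1,1,0,0,0,0,1,0,1,0,1,0,0,1]
Step 5: insert qxg at [5, 23, 28] -> counters=[0,0,0,0,0,2,1,0,0,2,0,0,0,0,2,1,1,0,0,0,0,1,0,2,0,1,0,0,2]
Step 6: insert l at [3, 10, 17] -> counters=[0,0,0,1,0,2,1,0,0,2,1,0,0,0,2,1,1,1,0,0,0,1,0,2,0,1,0,0,2]
Step 7: insert d at [16, 23, 28] -> counters=[0,0,0,1,0,2,1,0,0,2,1,0,0,0,2,1,2,1,0,0,0,1,0,3,0,1,0,0,3]
Step 8: insert ewq at [16, 22, 27] -> counters=[0,0,0,1,0,2,1,0,0,2,1,0,0,0,2,1,3,1,0,0,0,1,1,3,0,1,0,1,3]
Step 9: insert b at [9, 18, 22] -> counters=[0,0,0,1,0,2,1,0,0,3,1,0,0,0,2,1,3,1,1,0,0,1,2,3,0,1,0,1,3]
Step 10: insert p at [11, 16, 19] -> counters=[0,0,0,1,0,2,1,0,0,3,1,1,0,0,2,1,4,1,1,1,0,1,2,3,0,1,0,1,3]
Step 11: insert tm at [4, 5, 28] -> counters=[0,0,0,1,1,3,1,0,0,3,1,1,0,0,2,1,4,1,1,1,0,1,2,3,0,1,0,1,4]
Step 12: insert b at [9, 18, 22] -> counters=[0,0,0,1,1,3,1,0,0,4,1,1,0,0,2,1,4,1,2,1,0,1,3,3,0,1,0,1,4]
Step 13: delete qxg at [5, 23, 28] -> counters=[0,0,0,1,1,2,1,0,0,4,1,1,0,0,2,1,4,1,2,1,0,1,3,2,0,1,0,1,3]
Step 14: insert wm at [9, 14, 23] -> counters=[0,0,0,1,1,2,1,0,0,5,1,1,0,0,3,1,4,1,2,1,0,1,3,3,0,1,0,1,3]
Step 15: delete p at [11, 16, 19] -> counters=[0,0,0,1,1,2,1,0,0,5,1,0,0,0,3,1,3,1,2,0,0,1,3,3,0,1,0,1,3]
Step 16: delete g at [9, 14, 25] -> counters=[0,0,0,1,1,2,1,0,0,4,1,0,0,0,2,1,3,1,2,0,0,1,3,3,0,0,0,1,3]
Step 17: insert ewq at [16, 22, 27] -> counters=[0,0,0,1,1,2,1,0,0,4,1,0,0,0,2,1,4,1,2,0,0,1,4,3,0,0,0,2,3]
Step 18: delete tm at [4, 5, 28] -> counters=[0,0,0,1,0,1,1,0,0,4,1,0,0,0,2,1,4,1,2,0,0,1,4,3,0,0,0,2,2]
Step 19: insert l at [3, 10, 17] -> counters=[0,0,0,2,0,1,1,0,0,4,2,0,0,0,2,1,4,2,2,0,0,1,4,3,0,0,0,2,2]
Step 20: insert wm at [9, 14, 23] -> counters=[0,0,0,2,0,1,1,0,0,5,2,0,0,0,3,1,4,2,2,0,0,1,4,4,0,0,0,2,2]
Final counters=[0,0,0,2,0,1,1,0,0,5,2,0,0,0,3,1,4,2,2,0,0,1,4,4,0,0,0,2,2] -> counters[19]=0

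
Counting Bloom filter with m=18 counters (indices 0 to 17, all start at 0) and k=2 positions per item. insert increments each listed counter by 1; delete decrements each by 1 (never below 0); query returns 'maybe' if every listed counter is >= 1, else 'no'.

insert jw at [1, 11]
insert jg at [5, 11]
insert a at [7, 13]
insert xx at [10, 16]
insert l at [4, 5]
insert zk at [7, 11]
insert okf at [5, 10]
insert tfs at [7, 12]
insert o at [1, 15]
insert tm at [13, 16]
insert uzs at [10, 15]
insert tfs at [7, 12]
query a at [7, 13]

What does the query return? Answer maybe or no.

Step 1: insert jw at [1, 11] -> counters=[0,1,0,0,0,0,0,0,0,0,0,1,0,0,0,0,0,0]
Step 2: insert jg at [5, 11] -> counters=[0,1,0,0,0,1,0,0,0,0,0,2,0,0,0,0,0,0]
Step 3: insert a at [7, 13] -> counters=[0,1,0,0,0,1,0,1,0,0,0,2,0,1,0,0,0,0]
Step 4: insert xx at [10, 16] -> counters=[0,1,0,0,0,1,0,1,0,0,1,2,0,1,0,0,1,0]
Step 5: insert l at [4, 5] -> counters=[0,1,0,0,1,2,0,1,0,0,1,2,0,1,0,0,1,0]
Step 6: insert zk at [7, 11] -> counters=[0,1,0,0,1,2,0,2,0,0,1,3,0,1,0,0,1,0]
Step 7: insert okf at [5, 10] -> counters=[0,1,0,0,1,3,0,2,0,0,2,3,0,1,0,0,1,0]
Step 8: insert tfs at [7, 12] -> counters=[0,1,0,0,1,3,0,3,0,0,2,3,1,1,0,0,1,0]
Step 9: insert o at [1, 15] -> counters=[0,2,0,0,1,3,0,3,0,0,2,3,1,1,0,1,1,0]
Step 10: insert tm at [13, 16] -> counters=[0,2,0,0,1,3,0,3,0,0,2,3,1,2,0,1,2,0]
Step 11: insert uzs at [10, 15] -> counters=[0,2,0,0,1,3,0,3,0,0,3,3,1,2,0,2,2,0]
Step 12: insert tfs at [7, 12] -> counters=[0,2,0,0,1,3,0,4,0,0,3,3,2,2,0,2,2,0]
Query a: check counters[7]=4 counters[13]=2 -> maybe

Answer: maybe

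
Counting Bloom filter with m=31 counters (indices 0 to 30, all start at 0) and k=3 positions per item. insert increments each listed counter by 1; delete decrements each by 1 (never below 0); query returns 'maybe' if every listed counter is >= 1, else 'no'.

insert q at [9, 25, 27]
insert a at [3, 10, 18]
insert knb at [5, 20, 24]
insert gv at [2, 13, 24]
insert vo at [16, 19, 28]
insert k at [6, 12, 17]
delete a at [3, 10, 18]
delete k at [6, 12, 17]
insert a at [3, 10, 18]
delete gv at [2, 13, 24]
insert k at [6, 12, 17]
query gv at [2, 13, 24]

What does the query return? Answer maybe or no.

Answer: no

Derivation:
Step 1: insert q at [9, 25, 27] -> counters=[0,0,0,0,0,0,0,0,0,1,0,0,0,0,0,0,0,0,0,0,0,0,0,0,0,1,0,1,0,0,0]
Step 2: insert a at [3, 10, 18] -> counters=[0,0,0,1,0,0,0,0,0,1,1,0,0,0,0,0,0,0,1,0,0,0,0,0,0,1,0,1,0,0,0]
Step 3: insert knb at [5, 20, 24] -> counters=[0,0,0,1,0,1,0,0,0,1,1,0,0,0,0,0,0,0,1,0,1,0,0,0,1,1,0,1,0,0,0]
Step 4: insert gv at [2, 13, 24] -> counters=[0,0,1,1,0,1,0,0,0,1,1,0,0,1,0,0,0,0,1,0,1,0,0,0,2,1,0,1,0,0,0]
Step 5: insert vo at [16, 19, 28] -> counters=[0,0,1,1,0,1,0,0,0,1,1,0,0,1,0,0,1,0,1,1,1,0,0,0,2,1,0,1,1,0,0]
Step 6: insert k at [6, 12, 17] -> counters=[0,0,1,1,0,1,1,0,0,1,1,0,1,1,0,0,1,1,1,1,1,0,0,0,2,1,0,1,1,0,0]
Step 7: delete a at [3, 10, 18] -> counters=[0,0,1,0,0,1,1,0,0,1,0,0,1,1,0,0,1,1,0,1,1,0,0,0,2,1,0,1,1,0,0]
Step 8: delete k at [6, 12, 17] -> counters=[0,0,1,0,0,1,0,0,0,1,0,0,0,1,0,0,1,0,0,1,1,0,0,0,2,1,0,1,1,0,0]
Step 9: insert a at [3, 10, 18] -> counters=[0,0,1,1,0,1,0,0,0,1,1,0,0,1,0,0,1,0,1,1,1,0,0,0,2,1,0,1,1,0,0]
Step 10: delete gv at [2, 13, 24] -> counters=[0,0,0,1,0,1,0,0,0,1,1,0,0,0,0,0,1,0,1,1,1,0,0,0,1,1,0,1,1,0,0]
Step 11: insert k at [6, 12, 17] -> counters=[0,0,0,1,0,1,1,0,0,1,1,0,1,0,0,0,1,1,1,1,1,0,0,0,1,1,0,1,1,0,0]
Query gv: check counters[2]=0 counters[13]=0 counters[24]=1 -> no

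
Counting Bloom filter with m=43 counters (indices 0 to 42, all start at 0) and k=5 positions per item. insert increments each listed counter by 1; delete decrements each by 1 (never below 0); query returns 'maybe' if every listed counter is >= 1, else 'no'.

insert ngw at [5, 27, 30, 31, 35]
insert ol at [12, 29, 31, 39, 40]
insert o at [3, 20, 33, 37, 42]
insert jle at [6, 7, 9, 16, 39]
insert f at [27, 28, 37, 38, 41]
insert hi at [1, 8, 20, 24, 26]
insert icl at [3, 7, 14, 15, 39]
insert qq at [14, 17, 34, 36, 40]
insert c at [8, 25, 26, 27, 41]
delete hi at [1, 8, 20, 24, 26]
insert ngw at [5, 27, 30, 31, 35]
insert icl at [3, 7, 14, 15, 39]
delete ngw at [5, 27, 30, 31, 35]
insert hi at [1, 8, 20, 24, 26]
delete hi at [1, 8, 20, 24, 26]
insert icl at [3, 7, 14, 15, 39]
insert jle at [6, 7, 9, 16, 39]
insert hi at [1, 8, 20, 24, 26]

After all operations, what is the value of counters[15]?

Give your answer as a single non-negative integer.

Step 1: insert ngw at [5, 27, 30, 31, 35] -> counters=[0,0,0,0,0,1,0,0,0,0,0,0,0,0,0,0,0,0,0,0,0,0,0,0,0,0,0,1,0,0,1,1,0,0,0,1,0,0,0,0,0,0,0]
Step 2: insert ol at [12, 29, 31, 39, 40] -> counters=[0,0,0,0,0,1,0,0,0,0,0,0,1,0,0,0,0,0,0,0,0,0,0,0,0,0,0,1,0,1,1,2,0,0,0,1,0,0,0,1,1,0,0]
Step 3: insert o at [3, 20, 33, 37, 42] -> counters=[0,0,0,1,0,1,0,0,0,0,0,0,1,0,0,0,0,0,0,0,1,0,0,0,0,0,0,1,0,1,1,2,0,1,0,1,0,1,0,1,1,0,1]
Step 4: insert jle at [6, 7, 9, 16, 39] -> counters=[0,0,0,1,0,1,1,1,0,1,0,0,1,0,0,0,1,0,0,0,1,0,0,0,0,0,0,1,0,1,1,2,0,1,0,1,0,1,0,2,1,0,1]
Step 5: insert f at [27, 28, 37, 38, 41] -> counters=[0,0,0,1,0,1,1,1,0,1,0,0,1,0,0,0,1,0,0,0,1,0,0,0,0,0,0,2,1,1,1,2,0,1,0,1,0,2,1,2,1,1,1]
Step 6: insert hi at [1, 8, 20, 24, 26] -> counters=[0,1,0,1,0,1,1,1,1,1,0,0,1,0,0,0,1,0,0,0,2,0,0,0,1,0,1,2,1,1,1,2,0,1,0,1,0,2,1,2,1,1,1]
Step 7: insert icl at [3, 7, 14, 15, 39] -> counters=[0,1,0,2,0,1,1,2,1,1,0,0,1,0,1,1,1,0,0,0,2,0,0,0,1,0,1,2,1,1,1,2,0,1,0,1,0,2,1,3,1,1,1]
Step 8: insert qq at [14, 17, 34, 36, 40] -> counters=[0,1,0,2,0,1,1,2,1,1,0,0,1,0,2,1,1,1,0,0,2,0,0,0,1,0,1,2,1,1,1,2,0,1,1,1,1,2,1,3,2,1,1]
Step 9: insert c at [8, 25, 26, 27, 41] -> counters=[0,1,0,2,0,1,1,2,2,1,0,0,1,0,2,1,1,1,0,0,2,0,0,0,1,1,2,3,1,1,1,2,0,1,1,1,1,2,1,3,2,2,1]
Step 10: delete hi at [1, 8, 20, 24, 26] -> counters=[0,0,0,2,0,1,1,2,1,1,0,0,1,0,2,1,1,1,0,0,1,0,0,0,0,1,1,3,1,1,1,2,0,1,1,1,1,2,1,3,2,2,1]
Step 11: insert ngw at [5, 27, 30, 31, 35] -> counters=[0,0,0,2,0,2,1,2,1,1,0,0,1,0,2,1,1,1,0,0,1,0,0,0,0,1,1,4,1,1,2,3,0,1,1,2,1,2,1,3,2,2,1]
Step 12: insert icl at [3, 7, 14, 15, 39] -> counters=[0,0,0,3,0,2,1,3,1,1,0,0,1,0,3,2,1,1,0,0,1,0,0,0,0,1,1,4,1,1,2,3,0,1,1,2,1,2,1,4,2,2,1]
Step 13: delete ngw at [5, 27, 30, 31, 35] -> counters=[0,0,0,3,0,1,1,3,1,1,0,0,1,0,3,2,1,1,0,0,1,0,0,0,0,1,1,3,1,1,1,2,0,1,1,1,1,2,1,4,2,2,1]
Step 14: insert hi at [1, 8, 20, 24, 26] -> counters=[0,1,0,3,0,1,1,3,2,1,0,0,1,0,3,2,1,1,0,0,2,0,0,0,1,1,2,3,1,1,1,2,0,1,1,1,1,2,1,4,2,2,1]
Step 15: delete hi at [1, 8, 20, 24, 26] -> counters=[0,0,0,3,0,1,1,3,1,1,0,0,1,0,3,2,1,1,0,0,1,0,0,0,0,1,1,3,1,1,1,2,0,1,1,1,1,2,1,4,2,2,1]
Step 16: insert icl at [3, 7, 14, 15, 39] -> counters=[0,0,0,4,0,1,1,4,1,1,0,0,1,0,4,3,1,1,0,0,1,0,0,0,0,1,1,3,1,1,1,2,0,1,1,1,1,2,1,5,2,2,1]
Step 17: insert jle at [6, 7, 9, 16, 39] -> counters=[0,0,0,4,0,1,2,5,1,2,0,0,1,0,4,3,2,1,0,0,1,0,0,0,0,1,1,3,1,1,1,2,0,1,1,1,1,2,1,6,2,2,1]
Step 18: insert hi at [1, 8, 20, 24, 26] -> counters=[0,1,0,4,0,1,2,5,2,2,0,0,1,0,4,3,2,1,0,0,2,0,0,0,1,1,2,3,1,1,1,2,0,1,1,1,1,2,1,6,2,2,1]
Final counters=[0,1,0,4,0,1,2,5,2,2,0,0,1,0,4,3,2,1,0,0,2,0,0,0,1,1,2,3,1,1,1,2,0,1,1,1,1,2,1,6,2,2,1] -> counters[15]=3

Answer: 3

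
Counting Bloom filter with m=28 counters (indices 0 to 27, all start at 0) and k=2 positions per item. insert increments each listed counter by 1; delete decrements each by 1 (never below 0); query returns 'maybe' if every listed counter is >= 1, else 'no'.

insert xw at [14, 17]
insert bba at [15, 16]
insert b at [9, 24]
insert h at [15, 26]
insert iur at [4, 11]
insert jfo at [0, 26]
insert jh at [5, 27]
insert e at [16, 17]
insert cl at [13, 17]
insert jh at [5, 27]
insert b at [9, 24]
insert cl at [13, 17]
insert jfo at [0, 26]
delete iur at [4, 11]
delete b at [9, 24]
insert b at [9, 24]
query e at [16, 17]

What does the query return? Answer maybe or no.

Answer: maybe

Derivation:
Step 1: insert xw at [14, 17] -> counters=[0,0,0,0,0,0,0,0,0,0,0,0,0,0,1,0,0,1,0,0,0,0,0,0,0,0,0,0]
Step 2: insert bba at [15, 16] -> counters=[0,0,0,0,0,0,0,0,0,0,0,0,0,0,1,1,1,1,0,0,0,0,0,0,0,0,0,0]
Step 3: insert b at [9, 24] -> counters=[0,0,0,0,0,0,0,0,0,1,0,0,0,0,1,1,1,1,0,0,0,0,0,0,1,0,0,0]
Step 4: insert h at [15, 26] -> counters=[0,0,0,0,0,0,0,0,0,1,0,0,0,0,1,2,1,1,0,0,0,0,0,0,1,0,1,0]
Step 5: insert iur at [4, 11] -> counters=[0,0,0,0,1,0,0,0,0,1,0,1,0,0,1,2,1,1,0,0,0,0,0,0,1,0,1,0]
Step 6: insert jfo at [0, 26] -> counters=[1,0,0,0,1,0,0,0,0,1,0,1,0,0,1,2,1,1,0,0,0,0,0,0,1,0,2,0]
Step 7: insert jh at [5, 27] -> counters=[1,0,0,0,1,1,0,0,0,1,0,1,0,0,1,2,1,1,0,0,0,0,0,0,1,0,2,1]
Step 8: insert e at [16, 17] -> counters=[1,0,0,0,1,1,0,0,0,1,0,1,0,0,1,2,2,2,0,0,0,0,0,0,1,0,2,1]
Step 9: insert cl at [13, 17] -> counters=[1,0,0,0,1,1,0,0,0,1,0,1,0,1,1,2,2,3,0,0,0,0,0,0,1,0,2,1]
Step 10: insert jh at [5, 27] -> counters=[1,0,0,0,1,2,0,0,0,1,0,1,0,1,1,2,2,3,0,0,0,0,0,0,1,0,2,2]
Step 11: insert b at [9, 24] -> counters=[1,0,0,0,1,2,0,0,0,2,0,1,0,1,1,2,2,3,0,0,0,0,0,0,2,0,2,2]
Step 12: insert cl at [13, 17] -> counters=[1,0,0,0,1,2,0,0,0,2,0,1,0,2,1,2,2,4,0,0,0,0,0,0,2,0,2,2]
Step 13: insert jfo at [0, 26] -> counters=[2,0,0,0,1,2,0,0,0,2,0,1,0,2,1,2,2,4,0,0,0,0,0,0,2,0,3,2]
Step 14: delete iur at [4, 11] -> counters=[2,0,0,0,0,2,0,0,0,2,0,0,0,2,1,2,2,4,0,0,0,0,0,0,2,0,3,2]
Step 15: delete b at [9, 24] -> counters=[2,0,0,0,0,2,0,0,0,1,0,0,0,2,1,2,2,4,0,0,0,0,0,0,1,0,3,2]
Step 16: insert b at [9, 24] -> counters=[2,0,0,0,0,2,0,0,0,2,0,0,0,2,1,2,2,4,0,0,0,0,0,0,2,0,3,2]
Query e: check counters[16]=2 counters[17]=4 -> maybe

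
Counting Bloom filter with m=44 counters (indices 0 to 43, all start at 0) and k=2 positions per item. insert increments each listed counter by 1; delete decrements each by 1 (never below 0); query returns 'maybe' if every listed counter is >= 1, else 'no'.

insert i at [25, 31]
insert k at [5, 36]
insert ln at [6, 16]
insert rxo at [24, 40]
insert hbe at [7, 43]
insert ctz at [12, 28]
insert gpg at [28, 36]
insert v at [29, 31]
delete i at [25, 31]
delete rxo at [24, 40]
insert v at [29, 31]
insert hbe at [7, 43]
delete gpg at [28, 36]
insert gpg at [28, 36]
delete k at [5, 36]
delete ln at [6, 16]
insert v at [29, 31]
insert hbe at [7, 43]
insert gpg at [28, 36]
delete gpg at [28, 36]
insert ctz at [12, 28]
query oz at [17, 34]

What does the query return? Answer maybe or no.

Step 1: insert i at [25, 31] -> counters=[0,0,0,0,0,0,0,0,0,0,0,0,0,0,0,0,0,0,0,0,0,0,0,0,0,1,0,0,0,0,0,1,0,0,0,0,0,0,0,0,0,0,0,0]
Step 2: insert k at [5, 36] -> counters=[0,0,0,0,0,1,0,0,0,0,0,0,0,0,0,0,0,0,0,0,0,0,0,0,0,1,0,0,0,0,0,1,0,0,0,0,1,0,0,0,0,0,0,0]
Step 3: insert ln at [6, 16] -> counters=[0,0,0,0,0,1,1,0,0,0,0,0,0,0,0,0,1,0,0,0,0,0,0,0,0,1,0,0,0,0,0,1,0,0,0,0,1,0,0,0,0,0,0,0]
Step 4: insert rxo at [24, 40] -> counters=[0,0,0,0,0,1,1,0,0,0,0,0,0,0,0,0,1,0,0,0,0,0,0,0,1,1,0,0,0,0,0,1,0,0,0,0,1,0,0,0,1,0,0,0]
Step 5: insert hbe at [7, 43] -> counters=[0,0,0,0,0,1,1,1,0,0,0,0,0,0,0,0,1,0,0,0,0,0,0,0,1,1,0,0,0,0,0,1,0,0,0,0,1,0,0,0,1,0,0,1]
Step 6: insert ctz at [12, 28] -> counters=[0,0,0,0,0,1,1,1,0,0,0,0,1,0,0,0,1,0,0,0,0,0,0,0,1,1,0,0,1,0,0,1,0,0,0,0,1,0,0,0,1,0,0,1]
Step 7: insert gpg at [28, 36] -> counters=[0,0,0,0,0,1,1,1,0,0,0,0,1,0,0,0,1,0,0,0,0,0,0,0,1,1,0,0,2,0,0,1,0,0,0,0,2,0,0,0,1,0,0,1]
Step 8: insert v at [29, 31] -> counters=[0,0,0,0,0,1,1,1,0,0,0,0,1,0,0,0,1,0,0,0,0,0,0,0,1,1,0,0,2,1,0,2,0,0,0,0,2,0,0,0,1,0,0,1]
Step 9: delete i at [25, 31] -> counters=[0,0,0,0,0,1,1,1,0,0,0,0,1,0,0,0,1,0,0,0,0,0,0,0,1,0,0,0,2,1,0,1,0,0,0,0,2,0,0,0,1,0,0,1]
Step 10: delete rxo at [24, 40] -> counters=[0,0,0,0,0,1,1,1,0,0,0,0,1,0,0,0,1,0,0,0,0,0,0,0,0,0,0,0,2,1,0,1,0,0,0,0,2,0,0,0,0,0,0,1]
Step 11: insert v at [29, 31] -> counters=[0,0,0,0,0,1,1,1,0,0,0,0,1,0,0,0,1,0,0,0,0,0,0,0,0,0,0,0,2,2,0,2,0,0,0,0,2,0,0,0,0,0,0,1]
Step 12: insert hbe at [7, 43] -> counters=[0,0,0,0,0,1,1,2,0,0,0,0,1,0,0,0,1,0,0,0,0,0,0,0,0,0,0,0,2,2,0,2,0,0,0,0,2,0,0,0,0,0,0,2]
Step 13: delete gpg at [28, 36] -> counters=[0,0,0,0,0,1,1,2,0,0,0,0,1,0,0,0,1,0,0,0,0,0,0,0,0,0,0,0,1,2,0,2,0,0,0,0,1,0,0,0,0,0,0,2]
Step 14: insert gpg at [28, 36] -> counters=[0,0,0,0,0,1,1,2,0,0,0,0,1,0,0,0,1,0,0,0,0,0,0,0,0,0,0,0,2,2,0,2,0,0,0,0,2,0,0,0,0,0,0,2]
Step 15: delete k at [5, 36] -> counters=[0,0,0,0,0,0,1,2,0,0,0,0,1,0,0,0,1,0,0,0,0,0,0,0,0,0,0,0,2,2,0,2,0,0,0,0,1,0,0,0,0,0,0,2]
Step 16: delete ln at [6, 16] -> counters=[0,0,0,0,0,0,0,2,0,0,0,0,1,0,0,0,0,0,0,0,0,0,0,0,0,0,0,0,2,2,0,2,0,0,0,0,1,0,0,0,0,0,0,2]
Step 17: insert v at [29, 31] -> counters=[0,0,0,0,0,0,0,2,0,0,0,0,1,0,0,0,0,0,0,0,0,0,0,0,0,0,0,0,2,3,0,3,0,0,0,0,1,0,0,0,0,0,0,2]
Step 18: insert hbe at [7, 43] -> counters=[0,0,0,0,0,0,0,3,0,0,0,0,1,0,0,0,0,0,0,0,0,0,0,0,0,0,0,0,2,3,0,3,0,0,0,0,1,0,0,0,0,0,0,3]
Step 19: insert gpg at [28, 36] -> counters=[0,0,0,0,0,0,0,3,0,0,0,0,1,0,0,0,0,0,0,0,0,0,0,0,0,0,0,0,3,3,0,3,0,0,0,0,2,0,0,0,0,0,0,3]
Step 20: delete gpg at [28, 36] -> counters=[0,0,0,0,0,0,0,3,0,0,0,0,1,0,0,0,0,0,0,0,0,0,0,0,0,0,0,0,2,3,0,3,0,0,0,0,1,0,0,0,0,0,0,3]
Step 21: insert ctz at [12, 28] -> counters=[0,0,0,0,0,0,0,3,0,0,0,0,2,0,0,0,0,0,0,0,0,0,0,0,0,0,0,0,3,3,0,3,0,0,0,0,1,0,0,0,0,0,0,3]
Query oz: check counters[17]=0 counters[34]=0 -> no

Answer: no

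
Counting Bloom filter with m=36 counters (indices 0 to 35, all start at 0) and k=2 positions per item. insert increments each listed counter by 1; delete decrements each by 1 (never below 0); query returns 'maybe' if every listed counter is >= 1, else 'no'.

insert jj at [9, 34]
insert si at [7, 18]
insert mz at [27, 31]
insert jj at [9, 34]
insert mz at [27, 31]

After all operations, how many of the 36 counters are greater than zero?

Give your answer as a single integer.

Answer: 6

Derivation:
Step 1: insert jj at [9, 34] -> counters=[0,0,0,0,0,0,0,0,0,1,0,0,0,0,0,0,0,0,0,0,0,0,0,0,0,0,0,0,0,0,0,0,0,0,1,0]
Step 2: insert si at [7, 18] -> counters=[0,0,0,0,0,0,0,1,0,1,0,0,0,0,0,0,0,0,1,0,0,0,0,0,0,0,0,0,0,0,0,0,0,0,1,0]
Step 3: insert mz at [27, 31] -> counters=[0,0,0,0,0,0,0,1,0,1,0,0,0,0,0,0,0,0,1,0,0,0,0,0,0,0,0,1,0,0,0,1,0,0,1,0]
Step 4: insert jj at [9, 34] -> counters=[0,0,0,0,0,0,0,1,0,2,0,0,0,0,0,0,0,0,1,0,0,0,0,0,0,0,0,1,0,0,0,1,0,0,2,0]
Step 5: insert mz at [27, 31] -> counters=[0,0,0,0,0,0,0,1,0,2,0,0,0,0,0,0,0,0,1,0,0,0,0,0,0,0,0,2,0,0,0,2,0,0,2,0]
Final counters=[0,0,0,0,0,0,0,1,0,2,0,0,0,0,0,0,0,0,1,0,0,0,0,0,0,0,0,2,0,0,0,2,0,0,2,0] -> 6 nonzero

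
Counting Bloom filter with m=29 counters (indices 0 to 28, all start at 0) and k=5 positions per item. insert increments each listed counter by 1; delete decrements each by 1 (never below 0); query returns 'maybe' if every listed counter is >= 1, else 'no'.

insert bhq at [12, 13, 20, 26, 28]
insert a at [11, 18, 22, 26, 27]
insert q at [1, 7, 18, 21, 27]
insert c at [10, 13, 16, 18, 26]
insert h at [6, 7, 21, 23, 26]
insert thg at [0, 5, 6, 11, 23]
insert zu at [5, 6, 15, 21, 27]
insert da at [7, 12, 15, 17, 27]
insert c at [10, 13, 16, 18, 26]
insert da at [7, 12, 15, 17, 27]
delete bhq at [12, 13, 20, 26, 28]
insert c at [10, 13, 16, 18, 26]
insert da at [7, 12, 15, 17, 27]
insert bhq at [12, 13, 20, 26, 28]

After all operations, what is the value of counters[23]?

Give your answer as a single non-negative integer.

Answer: 2

Derivation:
Step 1: insert bhq at [12, 13, 20, 26, 28] -> counters=[0,0,0,0,0,0,0,0,0,0,0,0,1,1,0,0,0,0,0,0,1,0,0,0,0,0,1,0,1]
Step 2: insert a at [11, 18, 22, 26, 27] -> counters=[0,0,0,0,0,0,0,0,0,0,0,1,1,1,0,0,0,0,1,0,1,0,1,0,0,0,2,1,1]
Step 3: insert q at [1, 7, 18, 21, 27] -> counters=[0,1,0,0,0,0,0,1,0,0,0,1,1,1,0,0,0,0,2,0,1,1,1,0,0,0,2,2,1]
Step 4: insert c at [10, 13, 16, 18, 26] -> counters=[0,1,0,0,0,0,0,1,0,0,1,1,1,2,0,0,1,0,3,0,1,1,1,0,0,0,3,2,1]
Step 5: insert h at [6, 7, 21, 23, 26] -> counters=[0,1,0,0,0,0,1,2,0,0,1,1,1,2,0,0,1,0,3,0,1,2,1,1,0,0,4,2,1]
Step 6: insert thg at [0, 5, 6, 11, 23] -> counters=[1,1,0,0,0,1,2,2,0,0,1,2,1,2,0,0,1,0,3,0,1,2,1,2,0,0,4,2,1]
Step 7: insert zu at [5, 6, 15, 21, 27] -> counters=[1,1,0,0,0,2,3,2,0,0,1,2,1,2,0,1,1,0,3,0,1,3,1,2,0,0,4,3,1]
Step 8: insert da at [7, 12, 15, 17, 27] -> counters=[1,1,0,0,0,2,3,3,0,0,1,2,2,2,0,2,1,1,3,0,1,3,1,2,0,0,4,4,1]
Step 9: insert c at [10, 13, 16, 18, 26] -> counters=[1,1,0,0,0,2,3,3,0,0,2,2,2,3,0,2,2,1,4,0,1,3,1,2,0,0,5,4,1]
Step 10: insert da at [7, 12, 15, 17, 27] -> counters=[1,1,0,0,0,2,3,4,0,0,2,2,3,3,0,3,2,2,4,0,1,3,1,2,0,0,5,5,1]
Step 11: delete bhq at [12, 13, 20, 26, 28] -> counters=[1,1,0,0,0,2,3,4,0,0,2,2,2,2,0,3,2,2,4,0,0,3,1,2,0,0,4,5,0]
Step 12: insert c at [10, 13, 16, 18, 26] -> counters=[1,1,0,0,0,2,3,4,0,0,3,2,2,3,0,3,3,2,5,0,0,3,1,2,0,0,5,5,0]
Step 13: insert da at [7, 12, 15, 17, 27] -> counters=[1,1,0,0,0,2,3,5,0,0,3,2,3,3,0,4,3,3,5,0,0,3,1,2,0,0,5,6,0]
Step 14: insert bhq at [12, 13, 20, 26, 28] -> counters=[1,1,0,0,0,2,3,5,0,0,3,2,4,4,0,4,3,3,5,0,1,3,1,2,0,0,6,6,1]
Final counters=[1,1,0,0,0,2,3,5,0,0,3,2,4,4,0,4,3,3,5,0,1,3,1,2,0,0,6,6,1] -> counters[23]=2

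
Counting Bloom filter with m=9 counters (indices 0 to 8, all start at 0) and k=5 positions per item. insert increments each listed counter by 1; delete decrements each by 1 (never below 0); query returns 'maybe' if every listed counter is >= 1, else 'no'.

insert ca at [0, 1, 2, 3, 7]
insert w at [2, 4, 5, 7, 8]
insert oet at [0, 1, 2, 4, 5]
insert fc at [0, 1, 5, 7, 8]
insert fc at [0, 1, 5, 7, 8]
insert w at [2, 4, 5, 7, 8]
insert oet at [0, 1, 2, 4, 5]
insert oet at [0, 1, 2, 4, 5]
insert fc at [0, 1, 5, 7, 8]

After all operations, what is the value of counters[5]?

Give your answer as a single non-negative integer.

Step 1: insert ca at [0, 1, 2, 3, 7] -> counters=[1,1,1,1,0,0,0,1,0]
Step 2: insert w at [2, 4, 5, 7, 8] -> counters=[1,1,2,1,1,1,0,2,1]
Step 3: insert oet at [0, 1, 2, 4, 5] -> counters=[2,2,3,1,2,2,0,2,1]
Step 4: insert fc at [0, 1, 5, 7, 8] -> counters=[3,3,3,1,2,3,0,3,2]
Step 5: insert fc at [0, 1, 5, 7, 8] -> counters=[4,4,3,1,2,4,0,4,3]
Step 6: insert w at [2, 4, 5, 7, 8] -> counters=[4,4,4,1,3,5,0,5,4]
Step 7: insert oet at [0, 1, 2, 4, 5] -> counters=[5,5,5,1,4,6,0,5,4]
Step 8: insert oet at [0, 1, 2, 4, 5] -> counters=[6,6,6,1,5,7,0,5,4]
Step 9: insert fc at [0, 1, 5, 7, 8] -> counters=[7,7,6,1,5,8,0,6,5]
Final counters=[7,7,6,1,5,8,0,6,5] -> counters[5]=8

Answer: 8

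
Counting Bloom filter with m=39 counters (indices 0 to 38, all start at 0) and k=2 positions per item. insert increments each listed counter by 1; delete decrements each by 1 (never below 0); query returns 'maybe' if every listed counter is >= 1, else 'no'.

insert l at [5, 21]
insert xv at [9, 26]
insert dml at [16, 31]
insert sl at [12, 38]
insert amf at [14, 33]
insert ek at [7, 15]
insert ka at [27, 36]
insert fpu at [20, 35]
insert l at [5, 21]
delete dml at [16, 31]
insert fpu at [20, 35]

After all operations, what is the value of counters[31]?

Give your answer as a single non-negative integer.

Step 1: insert l at [5, 21] -> counters=[0,0,0,0,0,1,0,0,0,0,0,0,0,0,0,0,0,0,0,0,0,1,0,0,0,0,0,0,0,0,0,0,0,0,0,0,0,0,0]
Step 2: insert xv at [9, 26] -> counters=[0,0,0,0,0,1,0,0,0,1,0,0,0,0,0,0,0,0,0,0,0,1,0,0,0,0,1,0,0,0,0,0,0,0,0,0,0,0,0]
Step 3: insert dml at [16, 31] -> counters=[0,0,0,0,0,1,0,0,0,1,0,0,0,0,0,0,1,0,0,0,0,1,0,0,0,0,1,0,0,0,0,1,0,0,0,0,0,0,0]
Step 4: insert sl at [12, 38] -> counters=[0,0,0,0,0,1,0,0,0,1,0,0,1,0,0,0,1,0,0,0,0,1,0,0,0,0,1,0,0,0,0,1,0,0,0,0,0,0,1]
Step 5: insert amf at [14, 33] -> counters=[0,0,0,0,0,1,0,0,0,1,0,0,1,0,1,0,1,0,0,0,0,1,0,0,0,0,1,0,0,0,0,1,0,1,0,0,0,0,1]
Step 6: insert ek at [7, 15] -> counters=[0,0,0,0,0,1,0,1,0,1,0,0,1,0,1,1,1,0,0,0,0,1,0,0,0,0,1,0,0,0,0,1,0,1,0,0,0,0,1]
Step 7: insert ka at [27, 36] -> counters=[0,0,0,0,0,1,0,1,0,1,0,0,1,0,1,1,1,0,0,0,0,1,0,0,0,0,1,1,0,0,0,1,0,1,0,0,1,0,1]
Step 8: insert fpu at [20, 35] -> counters=[0,0,0,0,0,1,0,1,0,1,0,0,1,0,1,1,1,0,0,0,1,1,0,0,0,0,1,1,0,0,0,1,0,1,0,1,1,0,1]
Step 9: insert l at [5, 21] -> counters=[0,0,0,0,0,2,0,1,0,1,0,0,1,0,1,1,1,0,0,0,1,2,0,0,0,0,1,1,0,0,0,1,0,1,0,1,1,0,1]
Step 10: delete dml at [16, 31] -> counters=[0,0,0,0,0,2,0,1,0,1,0,0,1,0,1,1,0,0,0,0,1,2,0,0,0,0,1,1,0,0,0,0,0,1,0,1,1,0,1]
Step 11: insert fpu at [20, 35] -> counters=[0,0,0,0,0,2,0,1,0,1,0,0,1,0,1,1,0,0,0,0,2,2,0,0,0,0,1,1,0,0,0,0,0,1,0,2,1,0,1]
Final counters=[0,0,0,0,0,2,0,1,0,1,0,0,1,0,1,1,0,0,0,0,2,2,0,0,0,0,1,1,0,0,0,0,0,1,0,2,1,0,1] -> counters[31]=0

Answer: 0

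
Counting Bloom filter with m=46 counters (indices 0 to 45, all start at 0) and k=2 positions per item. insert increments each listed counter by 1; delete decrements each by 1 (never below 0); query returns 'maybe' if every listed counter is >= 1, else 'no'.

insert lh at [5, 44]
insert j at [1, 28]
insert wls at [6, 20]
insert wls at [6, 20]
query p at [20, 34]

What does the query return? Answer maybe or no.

Step 1: insert lh at [5, 44] -> counters=[0,0,0,0,0,1,0,0,0,0,0,0,0,0,0,0,0,0,0,0,0,0,0,0,0,0,0,0,0,0,0,0,0,0,0,0,0,0,0,0,0,0,0,0,1,0]
Step 2: insert j at [1, 28] -> counters=[0,1,0,0,0,1,0,0,0,0,0,0,0,0,0,0,0,0,0,0,0,0,0,0,0,0,0,0,1,0,0,0,0,0,0,0,0,0,0,0,0,0,0,0,1,0]
Step 3: insert wls at [6, 20] -> counters=[0,1,0,0,0,1,1,0,0,0,0,0,0,0,0,0,0,0,0,0,1,0,0,0,0,0,0,0,1,0,0,0,0,0,0,0,0,0,0,0,0,0,0,0,1,0]
Step 4: insert wls at [6, 20] -> counters=[0,1,0,0,0,1,2,0,0,0,0,0,0,0,0,0,0,0,0,0,2,0,0,0,0,0,0,0,1,0,0,0,0,0,0,0,0,0,0,0,0,0,0,0,1,0]
Query p: check counters[20]=2 counters[34]=0 -> no

Answer: no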